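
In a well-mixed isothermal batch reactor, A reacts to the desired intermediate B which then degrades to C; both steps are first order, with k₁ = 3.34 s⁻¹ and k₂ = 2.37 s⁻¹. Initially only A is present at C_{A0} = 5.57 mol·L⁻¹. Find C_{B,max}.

2.41 mol·L⁻¹

Evaluating C_B at t_opt = ln(k₂/k₁)/(k₂−k₁) gives C_{B,max}/C_{A0} = (k₁/k₂)^[k₂/(k₂−k₁)].
= (3.34/2.37)^(2.37/(2.37−3.34)) = (1.409)^(-2.443) = 0.4325.
C_{B,max} = 0.4325×5.57 = 2.41 mol·L⁻¹.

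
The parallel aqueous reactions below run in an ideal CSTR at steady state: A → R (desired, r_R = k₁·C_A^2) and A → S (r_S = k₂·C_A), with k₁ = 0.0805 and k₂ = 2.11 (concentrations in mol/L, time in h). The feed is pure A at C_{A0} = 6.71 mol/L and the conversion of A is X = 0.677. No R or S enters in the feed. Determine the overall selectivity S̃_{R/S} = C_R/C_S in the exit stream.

0.0827

Exit C_A = C_{A0}(1−X) = 6.71×0.323 = 2.167 mol/L.
In a CSTR the entire volume is at exit conditions, so r_R = 0.0805×2.167^2 = 0.3781 and r_S = 2.11×2.167 = 4.573.
Overall selectivity = C_R/C_S = r_Rτ/(r_Sτ) = r_R/r_S = 0.0827.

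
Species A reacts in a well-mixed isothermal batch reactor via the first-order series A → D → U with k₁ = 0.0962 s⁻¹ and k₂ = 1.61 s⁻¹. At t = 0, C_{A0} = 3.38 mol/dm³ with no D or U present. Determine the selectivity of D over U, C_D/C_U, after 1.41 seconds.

0.628

Solving the coupled first-order balances gives C_D(t) = [k₁/(k₂−k₁)]·C_{A0}·(e^(−k₁t) − e^(−k₂t)).
e^(−k₁t) = e^(−0.0962×1.41) = e^(−0.1356) = 0.8732; e^(−k₂t) = e^(−2.270) = 0.1033.
C_D = 0.0962×3.38/(1.61−0.0962) × (0.8732−0.1033) = 0.2148×0.7699 = 0.1654 mol/dm³.
C_A = C_{A0}e^(−k₁t) = 2.951 mol/dm³, so C_U = C_{A0}−C_A−C_D = 0.2634 mol/dm³; C_D/C_U = 0.628.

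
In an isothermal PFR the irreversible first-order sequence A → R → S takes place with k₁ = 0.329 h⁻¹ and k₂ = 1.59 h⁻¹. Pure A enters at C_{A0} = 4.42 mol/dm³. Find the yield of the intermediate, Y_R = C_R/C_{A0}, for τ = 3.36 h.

0.0851

Solving the coupled first-order balances gives C_R(τ) = [k₁/(k₂−k₁)]·C_{A0}·(e^(−k₁τ) − e^(−k₂τ)).
e^(−k₁τ) = e^(−0.329×3.36) = e^(−1.105) = 0.3311; e^(−k₂τ) = e^(−5.342) = 0.004784.
C_R = 0.329×4.42/(1.59−0.329) × (0.3311−0.004784) = 1.153×0.3263 = 0.3763 mol/dm³.
Y_R = C_R/C_{A0} = 0.3763/4.42 = 0.0851.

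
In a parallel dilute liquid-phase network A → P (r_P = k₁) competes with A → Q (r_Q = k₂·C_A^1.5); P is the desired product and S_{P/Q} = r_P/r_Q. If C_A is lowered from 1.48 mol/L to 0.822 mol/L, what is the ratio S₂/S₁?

2.42

S_{P/Q} = (k₁/k₂)·C_A^-1.5, so S₂/S₁ = (C_{A,2}/C_{A,1})^-1.5.
= (0.822/1.48)^(-1.5) = (0.5554)^(-1.5) = 2.42.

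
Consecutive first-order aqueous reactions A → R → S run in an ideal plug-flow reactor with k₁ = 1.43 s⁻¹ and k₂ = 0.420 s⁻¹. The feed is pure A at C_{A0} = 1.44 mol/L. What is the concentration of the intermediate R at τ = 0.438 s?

0.606 mol/L

The intermediate concentration in a first-order A→B→C sequence is C_R = k₁C_{A0}(e^(−k₁τ) − e^(−k₂τ))/(k₂−k₁).
e^(−k₁τ) = e^(−1.43×0.438) = e^(−0.6263) = 0.5345; e^(−k₂τ) = e^(−0.1840) = 0.8320.
C_R = 1.43×1.44/(0.420−1.43) × (0.5345−0.8320) = (-2.039)×(-0.2974) = 0.6064 mol/L.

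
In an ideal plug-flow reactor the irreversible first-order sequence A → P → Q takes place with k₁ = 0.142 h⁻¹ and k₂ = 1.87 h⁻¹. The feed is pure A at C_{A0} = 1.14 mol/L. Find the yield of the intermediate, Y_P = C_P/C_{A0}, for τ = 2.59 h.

For first-order series with pure A initially, C_P(τ) = k₁C_{A0}/(k₂−k₁)·(e^(−k₁τ) − e^(−k₂τ)).
e^(−k₁τ) = e^(−0.142×2.59) = e^(−0.3678) = 0.6923; e^(−k₂τ) = e^(−4.843) = 0.007881.
C_P = 0.142×1.14/(1.87−0.142) × (0.6923−0.007881) = 0.09368×0.6844 = 0.06411 mol/L.
Y_P = C_P/C_{A0} = 0.06411/1.14 = 0.0562.

0.0562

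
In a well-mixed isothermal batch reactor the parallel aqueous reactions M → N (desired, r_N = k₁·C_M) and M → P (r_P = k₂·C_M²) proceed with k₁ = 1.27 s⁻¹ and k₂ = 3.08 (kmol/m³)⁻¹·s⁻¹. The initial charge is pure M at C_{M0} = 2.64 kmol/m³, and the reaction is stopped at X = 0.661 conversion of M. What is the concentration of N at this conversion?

C_M = C_{M0}(1−X) = 0.8950 kmol/m³.
Along a PFR/batch, dC_N/dC_M = −r_N/(r_N+r_P) = −k₁/(k₁+k₂·C_M).
Integrating from C_{M0} to C_M: C_N = (1.27/3.08)·ln[(1.27+3.08·2.64)/(1.27+3.08·0.895)] = 0.4123·ln(9.401/4.026) = 0.3496 kmol/m³.

0.350 kmol/m³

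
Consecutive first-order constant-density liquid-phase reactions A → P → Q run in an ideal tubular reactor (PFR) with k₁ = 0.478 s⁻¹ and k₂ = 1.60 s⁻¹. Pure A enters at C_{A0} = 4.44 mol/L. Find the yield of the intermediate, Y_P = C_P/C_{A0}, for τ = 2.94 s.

Solving the coupled first-order balances gives C_P(τ) = [k₁/(k₂−k₁)]·C_{A0}·(e^(−k₁τ) − e^(−k₂τ)).
e^(−k₁τ) = e^(−0.478×2.94) = e^(−1.405) = 0.2453; e^(−k₂τ) = e^(−4.704) = 0.009059.
C_P = 0.478×4.44/(1.60−0.478) × (0.2453−0.009059) = 1.892×0.2362 = 0.4468 mol/L.
Y_P = C_P/C_{A0} = 0.4468/4.44 = 0.101.

0.101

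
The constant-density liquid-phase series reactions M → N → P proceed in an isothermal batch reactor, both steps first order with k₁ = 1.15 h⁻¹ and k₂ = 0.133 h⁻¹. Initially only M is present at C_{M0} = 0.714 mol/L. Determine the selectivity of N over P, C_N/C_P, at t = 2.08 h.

4.88

The intermediate concentration in a first-order A→B→C sequence is C_N = k₁C_{M0}(e^(−k₁t) − e^(−k₂t))/(k₂−k₁).
e^(−k₁t) = e^(−1.15×2.08) = e^(−2.392) = 0.09145; e^(−k₂t) = e^(−0.2766) = 0.7583.
C_N = 1.15×0.714/(0.133−1.15) × (0.09145−0.7583) = (-0.8074)×(-0.6669) = 0.5384 mol/L.
C_M = C_{M0}e^(−k₁t) = 0.06529 mol/L, so C_P = C_{M0}−C_M−C_N = 0.1103 mol/L; C_N/C_P = 4.88.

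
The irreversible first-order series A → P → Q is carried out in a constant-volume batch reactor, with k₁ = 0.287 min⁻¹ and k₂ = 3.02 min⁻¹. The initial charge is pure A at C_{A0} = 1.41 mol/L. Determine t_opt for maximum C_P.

The intermediate peaks when r₁ = r₂, i.e. k₁e^(−k₁t) = k₂e^(−k₂t), giving t_opt = ln(k₂/k₁)/(k₂−k₁).
= ln(3.02/0.287)/(3.02−0.287) = ln(10.52)/2.733 = 2.354/2.733 = 0.861 min.

0.861 min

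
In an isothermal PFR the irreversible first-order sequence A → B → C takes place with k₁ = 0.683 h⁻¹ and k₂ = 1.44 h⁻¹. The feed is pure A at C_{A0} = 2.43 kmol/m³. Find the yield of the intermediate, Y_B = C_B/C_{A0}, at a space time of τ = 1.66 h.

The intermediate concentration in a first-order A→B→C sequence is C_B = k₁C_{A0}(e^(−k₁τ) − e^(−k₂τ))/(k₂−k₁).
e^(−k₁τ) = e^(−0.683×1.66) = e^(−1.134) = 0.3218; e^(−k₂τ) = e^(−2.390) = 0.09159.
C_B = 0.683×2.43/(1.44−0.683) × (0.3218−0.09159) = 2.192×0.2302 = 0.5048 kmol/m³.
Y_B = C_B/C_{A0} = 0.5048/2.43 = 0.208.

0.208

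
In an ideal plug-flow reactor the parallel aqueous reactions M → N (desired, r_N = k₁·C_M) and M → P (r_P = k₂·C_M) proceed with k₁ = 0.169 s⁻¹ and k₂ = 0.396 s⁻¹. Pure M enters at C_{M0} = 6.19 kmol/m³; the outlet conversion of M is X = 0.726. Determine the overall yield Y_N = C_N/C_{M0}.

0.217

C_M = C_{M0}(1−X) = 1.696 kmol/m³.
Both paths are first order in M, so the instantaneous fraction to N is constant: dC_N/d(−C_M) = k₁/(k₁+k₂) = 0.2991.
C_N = 0.2991·(C_{M0}−C_M) = 0.2991×4.494 = 1.34 kmol/m³.
Y_N = C_N/C_{M0} = 1.344/6.19 = 0.217.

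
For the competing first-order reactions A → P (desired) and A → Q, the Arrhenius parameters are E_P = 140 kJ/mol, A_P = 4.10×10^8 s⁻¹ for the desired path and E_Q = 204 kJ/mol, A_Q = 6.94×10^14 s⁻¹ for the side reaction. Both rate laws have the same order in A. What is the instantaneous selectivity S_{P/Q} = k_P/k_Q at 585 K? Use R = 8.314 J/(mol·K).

0.306

k_P/k_Q = (A_P/A_Q)·exp[−(E_P−E_Q)/(RT)] = (A_P/A_Q)·exp[(E_Q−E_P)/(RT)].
(E_Q−E_P)/(RT) = (204−140)×10³/(8.314×585) = 64000/4864 = 13.16.
k_P/k_Q = (4.10×10^8/6.94×10^14)·exp(13.16) = 5.908×10^-7 × 5.185×10^5 = 0.306.
Since E_P < E_Q, lowering the temperature improves selectivity toward P.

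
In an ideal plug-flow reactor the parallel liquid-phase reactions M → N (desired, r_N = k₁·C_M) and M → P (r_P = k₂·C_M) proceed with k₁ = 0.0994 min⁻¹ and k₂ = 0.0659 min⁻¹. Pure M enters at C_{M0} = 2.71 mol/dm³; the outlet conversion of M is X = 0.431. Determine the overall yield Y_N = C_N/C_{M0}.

C_M = C_{M0}(1−X) = 1.542 mol/dm³.
Both paths are first order in M, so the instantaneous fraction to N is constant: dC_N/d(−C_M) = k₁/(k₁+k₂) = 0.6013.
C_N = 0.6013·(C_{M0}−C_M) = 0.6013×1.168 = 0.702 mol/dm³.
Y_N = C_N/C_{M0} = 0.7024/2.71 = 0.259.

0.259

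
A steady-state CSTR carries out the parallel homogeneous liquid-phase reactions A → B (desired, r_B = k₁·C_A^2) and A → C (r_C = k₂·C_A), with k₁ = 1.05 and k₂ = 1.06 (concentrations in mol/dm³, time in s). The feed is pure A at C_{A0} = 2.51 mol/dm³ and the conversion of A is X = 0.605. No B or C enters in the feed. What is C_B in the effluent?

0.752 mol/dm³

Exit C_A = C_{A0}(1−X) = 2.51×0.395 = 0.9914 mol/dm³.
In a CSTR the entire volume is at exit conditions, so r_B = 1.05×0.9914^2 = 1.032 and r_C = 1.06×0.9914 = 1.051.
Fraction of consumed A going to B: r_B/(r_B+r_C) = 0.4955.
C_B = 0.4955·C_{A0}·X = 0.4955×2.51×0.605 = 0.752 mol/dm³.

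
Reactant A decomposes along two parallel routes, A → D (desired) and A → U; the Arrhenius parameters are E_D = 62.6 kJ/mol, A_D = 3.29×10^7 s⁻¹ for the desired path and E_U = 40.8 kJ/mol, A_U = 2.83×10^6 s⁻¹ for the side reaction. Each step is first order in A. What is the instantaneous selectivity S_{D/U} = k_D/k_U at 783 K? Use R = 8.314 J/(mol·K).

0.408

k_D/k_U = (A_D/A_U)·exp[−(E_D−E_U)/(RT)] = (A_D/A_U)·exp[(E_U−E_D)/(RT)].
(E_U−E_D)/(RT) = (40.8−62.6)×10³/(8.314×783) = -21800/6510 = -3.349.
k_D/k_U = (3.29×10^7/2.83×10^6)·exp(-3.349) = 11.63 × 0.03513 = 0.408.
Since E_D > E_U, raising the temperature improves selectivity toward D.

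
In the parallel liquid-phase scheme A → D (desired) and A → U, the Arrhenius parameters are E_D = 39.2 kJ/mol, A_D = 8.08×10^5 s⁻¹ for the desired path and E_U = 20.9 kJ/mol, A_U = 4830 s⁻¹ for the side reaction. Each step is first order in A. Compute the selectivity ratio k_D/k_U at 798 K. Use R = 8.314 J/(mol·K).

10.6

With equal orders, S_{D/U} = k_D/k_U = (A_D/A_U)·exp[(E_U−E_D)/(RT)].
(E_U−E_D)/(RT) = (20.9−39.2)×10³/(8.314×798) = -18300/6635 = -2.758.
k_D/k_U = (8.08×10^5/4830)·exp(-2.758) = 167.3 × 0.06340 = 10.6.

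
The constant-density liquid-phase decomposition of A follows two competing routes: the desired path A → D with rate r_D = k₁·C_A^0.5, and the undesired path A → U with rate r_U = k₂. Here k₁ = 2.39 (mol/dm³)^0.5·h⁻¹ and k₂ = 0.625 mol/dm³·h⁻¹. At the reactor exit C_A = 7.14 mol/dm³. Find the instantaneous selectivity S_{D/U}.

S_{D/U} = r_D/r_U = (k₁·C_A^0.5)/(k₂) = (k₁/k₂)·C_A^0.5.
= (2.39×7.140^0.5) / (0.625) = 6.386/0.6250 = 10.2.

10.2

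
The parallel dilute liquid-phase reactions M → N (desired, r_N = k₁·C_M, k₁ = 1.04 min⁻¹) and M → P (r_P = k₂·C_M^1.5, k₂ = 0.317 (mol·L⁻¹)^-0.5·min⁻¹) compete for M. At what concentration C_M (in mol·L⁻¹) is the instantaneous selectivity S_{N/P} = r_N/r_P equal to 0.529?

S_{N/P} = (k₁/k₂)·C_M^-0.5 ⇒ C_M = (S·k₂/k₁)^(-2).
= (0.529×0.317/1.04)^(-2) = (0.1612)^(-2) = 38.5 mol·L⁻¹.

38.5 mol·L⁻¹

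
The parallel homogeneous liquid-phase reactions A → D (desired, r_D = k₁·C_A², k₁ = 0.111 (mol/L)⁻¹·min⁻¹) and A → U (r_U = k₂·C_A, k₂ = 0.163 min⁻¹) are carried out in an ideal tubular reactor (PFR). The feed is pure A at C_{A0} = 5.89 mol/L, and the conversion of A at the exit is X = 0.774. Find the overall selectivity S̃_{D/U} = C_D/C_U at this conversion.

2.21

C_A = C_{A0}(1−X) = 1.331 mol/L.
Along a PFR/batch, dC_U/dC_A = −r_U/(r_D+r_U) = −k₂/(k₂+k₁·C_A).
Integrating from C_{A0} to C_A: C_U = (0.163/0.111)·ln[(0.163+0.111·5.89)/(0.163+0.111·1.33)] = 1.468·ln(0.8168/0.3108) = 1.419 mol/L.
Then C_D = (C_{A0}−C_A) − C_U = 4.559 − 1.419 = 3.140 mol/L.
S̃_{D/U} = C_D/C_U = 3.140/1.419 = 2.21.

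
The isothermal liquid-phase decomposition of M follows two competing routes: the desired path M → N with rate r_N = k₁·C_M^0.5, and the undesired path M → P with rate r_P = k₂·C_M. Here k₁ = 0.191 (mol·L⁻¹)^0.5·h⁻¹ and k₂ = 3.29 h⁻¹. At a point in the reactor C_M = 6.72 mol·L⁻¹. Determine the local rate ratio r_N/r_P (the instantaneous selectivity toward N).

0.0224

S_{N/P} = r_N/r_P = (k₁·C_M^0.5)/(k₂·C_M) = (k₁/k₂)·C_M^-0.5.
= (0.191×6.720^0.5) / (3.29×6.720) = 0.4951/22.11 = 0.0224.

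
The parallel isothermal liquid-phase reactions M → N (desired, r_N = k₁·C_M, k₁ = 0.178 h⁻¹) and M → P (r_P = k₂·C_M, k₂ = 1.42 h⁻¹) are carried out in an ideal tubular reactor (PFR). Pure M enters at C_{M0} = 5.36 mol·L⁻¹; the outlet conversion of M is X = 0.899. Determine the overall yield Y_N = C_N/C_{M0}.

C_M = C_{M0}(1−X) = 0.5414 mol·L⁻¹.
Both paths are first order in M, so the instantaneous fraction to N is constant: dC_N/d(−C_M) = k₁/(k₁+k₂) = 0.1114.
C_N = 0.1114·(C_{M0}−C_M) = 0.1114×4.819 = 0.537 mol·L⁻¹.
Y_N = C_N/C_{M0} = 0.5367/5.36 = 0.100.

0.100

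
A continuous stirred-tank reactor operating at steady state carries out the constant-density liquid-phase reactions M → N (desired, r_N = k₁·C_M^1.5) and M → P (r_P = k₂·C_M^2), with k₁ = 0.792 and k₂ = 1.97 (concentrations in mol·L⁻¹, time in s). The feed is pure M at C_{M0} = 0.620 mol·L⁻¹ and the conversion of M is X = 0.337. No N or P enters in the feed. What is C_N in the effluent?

Exit C_M = C_{M0}(1−X) = 0.620×0.663 = 0.4111 mol·L⁻¹.
Rates in a CSTR are evaluated at the outlet concentration: r_N = 0.792×0.4111^1.5 = 0.2087, r_P = 1.97×0.4111^2 = 0.3329.
Fraction of consumed M going to N: r_N/(r_N+r_P) = 0.3854.
C_N = 0.3854·C_{M0}·X = 0.3854×0.620×0.337 = 0.0805 mol·L⁻¹.

0.0805 mol·L⁻¹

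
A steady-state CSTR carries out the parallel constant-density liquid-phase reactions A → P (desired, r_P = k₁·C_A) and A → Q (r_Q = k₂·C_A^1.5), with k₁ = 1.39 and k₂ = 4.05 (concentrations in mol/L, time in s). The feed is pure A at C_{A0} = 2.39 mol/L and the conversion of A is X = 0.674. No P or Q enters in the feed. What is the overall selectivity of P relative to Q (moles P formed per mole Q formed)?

Exit C_A = C_{A0}(1−X) = 2.39×0.326 = 0.7791 mol/L.
A CSTR operates uniformly at the exit composition, giving r_P = 1.083 and r_Q = 2.785 (each k·C_A^n at C_A = 0.7791).
Overall selectivity = C_P/C_Q = r_Pτ/(r_Qτ) = r_P/r_Q = 0.389.

0.389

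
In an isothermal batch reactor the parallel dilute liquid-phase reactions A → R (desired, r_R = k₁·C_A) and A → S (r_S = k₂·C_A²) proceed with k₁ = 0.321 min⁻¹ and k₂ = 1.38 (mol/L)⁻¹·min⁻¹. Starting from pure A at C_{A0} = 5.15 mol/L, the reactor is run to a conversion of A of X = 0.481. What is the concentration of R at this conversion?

0.143 mol/L

C_A = C_{A0}(1−X) = 2.673 mol/L.
Along a PFR/batch, dC_R/dC_A = −r_R/(r_R+r_S) = −k₁/(k₁+k₂·C_A).
Integrating from C_{A0} to C_A: C_R = (0.321/1.38)·ln[(0.321+1.38·5.15)/(0.321+1.38·2.67)] = 0.2326·ln(7.428/4.010) = 0.1434 mol/L.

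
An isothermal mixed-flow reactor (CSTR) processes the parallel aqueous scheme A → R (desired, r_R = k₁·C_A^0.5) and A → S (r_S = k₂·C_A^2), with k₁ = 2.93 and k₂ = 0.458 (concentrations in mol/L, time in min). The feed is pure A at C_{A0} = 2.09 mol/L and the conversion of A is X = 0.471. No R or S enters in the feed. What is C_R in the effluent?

Exit C_A = C_{A0}(1−X) = 2.09×0.529 = 1.106 mol/L.
A CSTR operates uniformly at the exit composition, giving r_R = 3.081 and r_S = 0.5598 (each k·C_A^n at C_A = 1.106).
Fraction of consumed A going to R: r_R/(r_R+r_S) = 0.8462.
C_R = 0.8462·C_{A0}·X = 0.8462×2.09×0.471 = 0.833 mol/L.

0.833 mol/L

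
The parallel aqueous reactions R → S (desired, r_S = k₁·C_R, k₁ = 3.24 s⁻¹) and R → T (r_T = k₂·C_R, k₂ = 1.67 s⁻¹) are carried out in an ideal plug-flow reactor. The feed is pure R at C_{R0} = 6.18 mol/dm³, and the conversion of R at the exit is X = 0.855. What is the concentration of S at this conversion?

3.49 mol/dm³

C_R = C_{R0}(1−X) = 0.8961 mol/dm³.
Both paths are first order in R, so the instantaneous fraction to S is constant: dC_S/d(−C_R) = k₁/(k₁+k₂) = 0.6599.
C_S = 0.6599·(C_{R0}−C_R) = 0.6599×5.284 = 3.49 mol/dm³.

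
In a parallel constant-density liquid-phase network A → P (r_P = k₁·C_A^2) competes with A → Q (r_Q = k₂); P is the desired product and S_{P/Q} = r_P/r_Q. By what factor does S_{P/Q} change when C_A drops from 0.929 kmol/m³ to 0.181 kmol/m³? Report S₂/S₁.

S_{P/Q} = (k₁/k₂)·C_A^2, so S₂/S₁ = (C_{A,2}/C_{A,1})^2.
= (0.181/0.929)^2 = (0.1948)^2 = 0.0380.
Selectivity toward P falls as C_A falls — high-concentration operation is favoured.

0.0380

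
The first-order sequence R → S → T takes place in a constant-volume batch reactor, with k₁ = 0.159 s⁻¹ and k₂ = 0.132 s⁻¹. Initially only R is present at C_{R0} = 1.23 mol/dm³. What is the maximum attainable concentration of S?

0.495 mol/dm³

Evaluating C_S at t_opt = ln(k₂/k₁)/(k₂−k₁) gives C_{S,max}/C_{R0} = (k₁/k₂)^[k₂/(k₂−k₁)].
= (0.159/0.132)^(0.132/(0.132−0.159)) = (1.205)^(-4.889) = 0.4026.
C_{S,max} = 0.4026×1.23 = 0.495 mol/dm³.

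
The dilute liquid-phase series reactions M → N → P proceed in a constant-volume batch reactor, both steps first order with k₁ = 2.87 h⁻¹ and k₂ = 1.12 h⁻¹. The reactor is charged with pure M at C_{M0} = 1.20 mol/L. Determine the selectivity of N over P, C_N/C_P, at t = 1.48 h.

0.415

For first-order series with pure M initially, C_N(t) = k₁C_{M0}/(k₂−k₁)·(e^(−k₁t) − e^(−k₂t)).
e^(−k₁t) = e^(−2.87×1.48) = e^(−4.248) = 0.01430; e^(−k₂t) = e^(−1.658) = 0.1906.
C_N = 2.87×1.20/(1.12−2.87) × (0.01430−0.1906) = (-1.968)×(-0.1763) = 0.3470 mol/L.
C_M = C_{M0}e^(−k₁t) = 0.01716 mol/L, so C_P = C_{M0}−C_M−C_N = 0.8359 mol/L; C_N/C_P = 0.415.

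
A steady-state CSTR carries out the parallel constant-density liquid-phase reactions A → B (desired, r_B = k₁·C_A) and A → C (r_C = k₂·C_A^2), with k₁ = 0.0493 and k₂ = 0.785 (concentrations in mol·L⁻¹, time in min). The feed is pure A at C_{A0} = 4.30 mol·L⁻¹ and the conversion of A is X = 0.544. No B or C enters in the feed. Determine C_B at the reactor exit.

0.0726 mol·L⁻¹

Exit C_A = C_{A0}(1−X) = 4.30×0.456 = 1.961 mol·L⁻¹.
Rates in a CSTR are evaluated at the outlet concentration: r_B = 0.0493×1.961 = 0.09667, r_C = 0.785×1.961^2 = 3.018.
Fraction of consumed A going to B: r_B/(r_B+r_C) = 0.03104.
C_B = 0.03104·C_{A0}·X = 0.03104×4.30×0.544 = 0.0726 mol·L⁻¹.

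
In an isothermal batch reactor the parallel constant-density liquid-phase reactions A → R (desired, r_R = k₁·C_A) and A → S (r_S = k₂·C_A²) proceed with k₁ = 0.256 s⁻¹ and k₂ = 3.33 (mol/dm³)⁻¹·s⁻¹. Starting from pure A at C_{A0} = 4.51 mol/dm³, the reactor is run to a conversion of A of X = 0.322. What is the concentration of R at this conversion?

C_A = C_{A0}(1−X) = 3.058 mol/dm³.
Along a PFR/batch, dC_R/dC_A = −r_R/(r_R+r_S) = −k₁/(k₁+k₂·C_A).
Integrating from C_{A0} to C_A: C_R = (0.256/3.33)·ln[(0.256+3.33·4.51)/(0.256+3.33·3.06)] = 0.07688·ln(15.27/10.44) = 0.02927 mol/dm³.

0.0293 mol/dm³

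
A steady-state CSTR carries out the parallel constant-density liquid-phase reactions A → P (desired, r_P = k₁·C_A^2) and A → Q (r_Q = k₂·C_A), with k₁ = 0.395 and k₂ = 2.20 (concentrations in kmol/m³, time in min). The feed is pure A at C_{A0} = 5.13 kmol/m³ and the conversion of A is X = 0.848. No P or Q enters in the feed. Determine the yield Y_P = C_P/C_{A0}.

Exit C_A = C_{A0}(1−X) = 5.13×0.152 = 0.7798 kmol/m³.
In a CSTR the entire volume is at exit conditions, so r_P = 0.395×0.7798^2 = 0.2402 and r_Q = 2.20×0.7798 = 1.715.
Fraction of consumed A going to P: r_P/(r_P+r_Q) = 0.1228.
C_P = 0.1228·C_{A0}·X = 0.1228×5.13×0.848 = 0.534 kmol/m³; Y_P = C_P/C_{A0} = 0.104.

0.104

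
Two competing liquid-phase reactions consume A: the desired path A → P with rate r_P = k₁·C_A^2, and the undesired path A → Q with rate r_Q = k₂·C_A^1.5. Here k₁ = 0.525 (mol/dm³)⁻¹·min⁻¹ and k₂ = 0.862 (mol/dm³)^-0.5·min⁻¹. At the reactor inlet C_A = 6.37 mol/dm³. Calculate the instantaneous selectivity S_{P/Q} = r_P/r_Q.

1.54

S_{P/Q} = r_P/r_Q = (k₁·C_A^2)/(k₂·C_A^1.5) = (k₁/k₂)·C_A^0.5.
= (0.525×6.370^2) / (0.862×6.370^1.5) = 21.30/13.86 = 1.54.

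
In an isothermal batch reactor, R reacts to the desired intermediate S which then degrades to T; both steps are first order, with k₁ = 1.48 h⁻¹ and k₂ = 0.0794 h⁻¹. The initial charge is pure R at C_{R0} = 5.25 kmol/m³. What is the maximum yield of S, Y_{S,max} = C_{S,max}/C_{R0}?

0.847

For a first-order series the maximum intermediate yield is C_{S,max}/C_{R0} = (k₁/k₂)^[k₂/(k₂−k₁)].
= (1.48/0.0794)^(0.0794/(0.0794−1.48)) = (18.64)^(-0.05669) = 0.8472.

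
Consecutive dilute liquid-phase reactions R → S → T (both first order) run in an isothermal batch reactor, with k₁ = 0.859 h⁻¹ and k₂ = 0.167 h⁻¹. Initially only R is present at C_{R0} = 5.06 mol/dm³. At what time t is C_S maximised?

2.37 h

For first-order series the maximum of C_S occurs at t_opt = ln(k₂/k₁)/(k₂−k₁).
= ln(0.167/0.859)/(0.167−0.859) = ln(0.1944)/-0.6920 = -1.638/-0.6920 = 2.37 h.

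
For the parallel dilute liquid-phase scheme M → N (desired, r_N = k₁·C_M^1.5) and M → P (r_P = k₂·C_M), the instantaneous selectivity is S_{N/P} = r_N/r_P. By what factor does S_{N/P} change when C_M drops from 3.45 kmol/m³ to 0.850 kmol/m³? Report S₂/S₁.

0.496

S_{N/P} = (k₁/k₂)·C_M^0.5, so S₂/S₁ = (C_{M,2}/C_{M,1})^0.5.
= (0.850/3.45)^0.5 = (0.2464)^0.5 = 0.496.
Selectivity toward N falls as C_M falls — high-concentration operation is favoured.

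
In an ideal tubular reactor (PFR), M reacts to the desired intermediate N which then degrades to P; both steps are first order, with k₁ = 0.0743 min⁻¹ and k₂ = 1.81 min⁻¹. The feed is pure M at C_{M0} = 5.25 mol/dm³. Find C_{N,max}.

0.188 mol/dm³

At the optimum, C_{N,max}/C_{M0} = (k₁/k₂)^[k₂/(k₂−k₁)].
= (0.0743/1.81)^(1.81/(1.81−0.0743)) = (0.04105)^(1.043) = 0.03581.
C_{N,max} = 0.03581×5.25 = 0.188 mol/dm³.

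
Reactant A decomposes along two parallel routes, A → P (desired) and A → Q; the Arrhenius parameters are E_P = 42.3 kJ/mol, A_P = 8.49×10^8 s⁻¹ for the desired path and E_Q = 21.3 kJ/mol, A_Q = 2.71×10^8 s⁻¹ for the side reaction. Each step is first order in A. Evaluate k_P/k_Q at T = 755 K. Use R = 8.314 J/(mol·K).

0.110

With equal orders, S_{P/Q} = k_P/k_Q = (A_P/A_Q)·exp[(E_Q−E_P)/(RT)].
(E_Q−E_P)/(RT) = (21.3−42.3)×10³/(8.314×755) = -21000/6277 = -3.346.
k_P/k_Q = (8.49×10^8/2.71×10^8)·exp(-3.346) = 3.133 × 0.03524 = 0.110.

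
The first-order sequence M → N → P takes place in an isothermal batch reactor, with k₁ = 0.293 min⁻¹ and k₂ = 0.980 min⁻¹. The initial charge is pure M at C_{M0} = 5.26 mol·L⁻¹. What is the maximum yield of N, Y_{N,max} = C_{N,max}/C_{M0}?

Evaluating C_N at t_opt = ln(k₂/k₁)/(k₂−k₁) gives C_{N,max}/C_{M0} = (k₁/k₂)^[k₂/(k₂−k₁)].
= (0.293/0.980)^(0.980/(0.980−0.293)) = (0.2990)^(1.426) = 0.1787.

0.179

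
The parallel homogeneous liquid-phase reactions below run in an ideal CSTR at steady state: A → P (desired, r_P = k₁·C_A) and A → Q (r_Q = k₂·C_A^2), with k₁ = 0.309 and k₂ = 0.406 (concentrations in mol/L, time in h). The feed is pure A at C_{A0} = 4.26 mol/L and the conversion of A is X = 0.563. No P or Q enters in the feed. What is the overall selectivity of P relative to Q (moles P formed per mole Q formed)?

Exit C_A = C_{A0}(1−X) = 4.26×0.437 = 1.862 mol/L.
In a CSTR the entire volume is at exit conditions, so r_P = 0.309×1.862 = 0.5752 and r_Q = 0.406×1.862^2 = 1.407.
Overall selectivity = C_P/C_Q = r_Pτ/(r_Qτ) = r_P/r_Q = 0.409.

0.409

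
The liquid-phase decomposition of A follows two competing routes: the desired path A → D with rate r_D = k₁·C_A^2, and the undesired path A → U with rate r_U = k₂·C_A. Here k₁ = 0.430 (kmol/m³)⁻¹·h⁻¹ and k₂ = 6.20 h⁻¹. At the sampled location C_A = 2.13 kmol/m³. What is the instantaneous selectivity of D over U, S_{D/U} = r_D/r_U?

S_{D/U} = r_D/r_U = (k₁·C_A^2)/(k₂·C_A) = (k₁/k₂)·C_A.
= (0.430×2.130^2) / (6.20×2.130) = 1.951/13.21 = 0.148.

0.148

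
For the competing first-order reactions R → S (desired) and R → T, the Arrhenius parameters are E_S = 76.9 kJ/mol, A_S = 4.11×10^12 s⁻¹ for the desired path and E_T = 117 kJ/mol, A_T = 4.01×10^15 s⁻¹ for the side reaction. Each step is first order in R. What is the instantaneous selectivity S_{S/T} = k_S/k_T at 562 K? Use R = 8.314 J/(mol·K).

5.47

With equal orders, S_{S/T} = k_S/k_T = (A_S/A_T)·exp[(E_T−E_S)/(RT)].
(E_T−E_S)/(RT) = (117−76.9)×10³/(8.314×562) = 40100/4672 = 8.582.
k_S/k_T = (4.11×10^12/4.01×10^15)·exp(8.582) = 0.001025 × 5336 = 5.47.
Since E_S < E_T, lowering the temperature improves selectivity toward S.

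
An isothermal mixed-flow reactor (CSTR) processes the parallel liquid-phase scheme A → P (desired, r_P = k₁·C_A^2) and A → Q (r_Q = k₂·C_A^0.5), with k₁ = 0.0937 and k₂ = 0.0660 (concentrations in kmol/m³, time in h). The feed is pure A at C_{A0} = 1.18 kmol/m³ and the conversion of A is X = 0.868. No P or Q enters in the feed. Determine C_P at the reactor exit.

0.0822 kmol/m³

Exit C_A = C_{A0}(1−X) = 1.18×0.132 = 0.1558 kmol/m³.
A CSTR operates uniformly at the exit composition, giving r_P = 0.002273 and r_Q = 0.02605 (each k·C_A^n at C_A = 0.1558).
Fraction of consumed A going to P: r_P/(r_P+r_Q) = 0.08027.
C_P = 0.08027·C_{A0}·X = 0.08027×1.18×0.868 = 0.0822 kmol/m³.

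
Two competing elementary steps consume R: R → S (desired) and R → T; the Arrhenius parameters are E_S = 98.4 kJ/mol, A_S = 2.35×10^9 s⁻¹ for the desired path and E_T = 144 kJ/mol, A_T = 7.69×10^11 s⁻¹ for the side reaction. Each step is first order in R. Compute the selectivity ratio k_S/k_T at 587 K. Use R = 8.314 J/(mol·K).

34.9

k_S/k_T = (A_S/A_T)·exp[−(E_S−E_T)/(RT)] = (A_S/A_T)·exp[(E_T−E_S)/(RT)].
(E_T−E_S)/(RT) = (144−98.4)×10³/(8.314×587) = 45600/4880 = 9.344.
k_S/k_T = (2.35×10^9/7.69×10^11)·exp(9.344) = 0.003056 × 11426 = 34.9.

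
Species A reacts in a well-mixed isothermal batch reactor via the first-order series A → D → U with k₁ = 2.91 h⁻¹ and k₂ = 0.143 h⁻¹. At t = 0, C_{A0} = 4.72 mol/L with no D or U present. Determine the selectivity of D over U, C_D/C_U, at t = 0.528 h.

20.9

The intermediate concentration in a first-order A→B→C sequence is C_D = k₁C_{A0}(e^(−k₁t) − e^(−k₂t))/(k₂−k₁).
e^(−k₁t) = e^(−2.91×0.528) = e^(−1.536) = 0.2151; e^(−k₂t) = e^(−0.07550) = 0.9273.
C_D = 2.91×4.72/(0.143−2.91) × (0.2151−0.9273) = (-4.964)×(-0.7121) = 3.535 mol/L.
C_A = C_{A0}e^(−k₁t) = 1.015 mol/L, so C_U = C_{A0}−C_A−C_D = 0.1695 mol/L; C_D/C_U = 20.9.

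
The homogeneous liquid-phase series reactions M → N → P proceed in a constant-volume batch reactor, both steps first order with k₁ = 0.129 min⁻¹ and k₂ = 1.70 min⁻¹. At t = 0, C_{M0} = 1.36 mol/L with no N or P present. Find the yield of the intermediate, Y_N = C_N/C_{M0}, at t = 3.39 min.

0.0528

For first-order series with pure M initially, C_N(t) = k₁C_{M0}/(k₂−k₁)·(e^(−k₁t) − e^(−k₂t)).
e^(−k₁t) = e^(−0.129×3.39) = e^(−0.4373) = 0.6458; e^(−k₂t) = e^(−5.763) = 0.003142.
C_N = 0.129×1.36/(1.70−0.129) × (0.6458−0.003142) = 0.1117×0.6426 = 0.07177 mol/L.
Y_N = C_N/C_{M0} = 0.07177/1.36 = 0.0528.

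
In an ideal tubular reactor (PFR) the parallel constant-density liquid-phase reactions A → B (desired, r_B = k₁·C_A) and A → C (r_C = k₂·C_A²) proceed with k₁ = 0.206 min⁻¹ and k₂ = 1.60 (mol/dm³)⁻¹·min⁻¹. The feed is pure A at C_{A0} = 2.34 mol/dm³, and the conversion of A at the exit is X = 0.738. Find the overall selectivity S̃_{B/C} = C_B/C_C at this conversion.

C_A = C_{A0}(1−X) = 0.6131 mol/dm³.
Along a PFR/batch, dC_B/dC_A = −r_B/(r_B+r_C) = −k₁/(k₁+k₂·C_A).
Integrating from C_{A0} to C_A: C_B = (0.206/1.60)·ln[(0.206+1.60·2.34)/(0.206+1.60·0.613)] = 0.1287·ln(3.950/1.187) = 0.1548 mol/dm³.
C_C = (C_{A0}−C_A)−C_B = 1.572 mol/dm³; S̃_{B/C} = 0.1548/1.572 = 0.0985.

0.0985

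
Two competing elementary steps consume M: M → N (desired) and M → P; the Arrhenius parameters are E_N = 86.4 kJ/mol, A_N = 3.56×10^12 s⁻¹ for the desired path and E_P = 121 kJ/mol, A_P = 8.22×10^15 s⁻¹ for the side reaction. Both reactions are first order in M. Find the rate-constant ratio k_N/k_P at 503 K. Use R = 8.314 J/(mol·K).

Since both paths have the same order in M, the concentration cancels and S_{N/P} = k_N/k_P = (A_N/A_P)·exp[(E_P−E_N)/(RT)].
(E_P−E_N)/(RT) = (121−86.4)×10³/(8.314×503) = 34600/4182 = 8.274.
k_N/k_P = (3.56×10^12/8.22×10^15)·exp(8.274) = 4.331×10^-4 × 3919 = 1.70.
Since E_N < E_P, lowering the temperature improves selectivity toward N.

1.70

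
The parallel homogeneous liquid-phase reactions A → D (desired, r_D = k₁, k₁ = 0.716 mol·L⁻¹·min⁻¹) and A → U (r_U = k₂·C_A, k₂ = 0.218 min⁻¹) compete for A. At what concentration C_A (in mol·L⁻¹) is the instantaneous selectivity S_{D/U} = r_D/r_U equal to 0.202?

S_{D/U} = (k₁/k₂)·C_A⁻¹ ⇒ C_A = (S·k₂/k₁)^(-1).
= (0.202×0.218/0.716)^(-1) = (0.06150)^(-1) = 16.3 mol·L⁻¹.

16.3 mol·L⁻¹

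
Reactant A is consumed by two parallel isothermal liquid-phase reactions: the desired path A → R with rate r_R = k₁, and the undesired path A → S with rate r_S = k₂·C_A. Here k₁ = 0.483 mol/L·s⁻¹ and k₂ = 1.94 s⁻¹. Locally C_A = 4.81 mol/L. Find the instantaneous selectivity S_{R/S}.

S_{R/S} = r_R/r_S = (k₁)/(k₂·C_A) = (k₁/k₂)·C_A⁻¹.
= (0.483) / (1.94×4.810) = 0.4830/9.331 = 0.0518.

0.0518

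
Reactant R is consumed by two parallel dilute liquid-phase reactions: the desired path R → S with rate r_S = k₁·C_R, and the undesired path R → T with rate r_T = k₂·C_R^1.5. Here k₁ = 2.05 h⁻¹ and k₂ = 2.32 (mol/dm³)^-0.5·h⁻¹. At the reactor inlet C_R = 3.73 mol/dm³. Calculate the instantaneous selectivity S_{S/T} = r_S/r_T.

0.458

S_{S/T} = r_S/r_T = (k₁·C_R)/(k₂·C_R^1.5) = (k₁/k₂)·C_R^-0.5.
= (2.05×3.730) / (2.32×3.730^1.5) = 7.646/16.71 = 0.458.
The undesired path is higher order in R, so low C_R (CSTR or dilute feed) favours S.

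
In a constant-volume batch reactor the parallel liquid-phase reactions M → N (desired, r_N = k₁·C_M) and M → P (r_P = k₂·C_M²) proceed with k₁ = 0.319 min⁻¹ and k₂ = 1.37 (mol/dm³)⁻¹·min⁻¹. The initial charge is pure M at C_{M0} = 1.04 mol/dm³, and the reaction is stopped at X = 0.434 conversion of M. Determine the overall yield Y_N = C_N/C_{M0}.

C_M = C_{M0}(1−X) = 0.5886 mol/dm³.
Along a PFR/batch, dC_N/dC_M = −r_N/(r_N+r_P) = −k₁/(k₁+k₂·C_M).
Integrating from C_{M0} to C_M: C_N = (0.319/1.37)·ln[(0.319+1.37·1.04)/(0.319+1.37·0.589)] = 0.2328·ln(1.744/1.125) = 0.1020 mol/dm³.
Y_N = C_N/C_{M0} = 0.1020/1.04 = 0.0980.

0.0980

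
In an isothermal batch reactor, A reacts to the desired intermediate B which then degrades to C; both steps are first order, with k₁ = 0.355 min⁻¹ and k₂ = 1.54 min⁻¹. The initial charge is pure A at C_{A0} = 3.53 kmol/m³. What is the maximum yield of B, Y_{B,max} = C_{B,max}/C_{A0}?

Evaluating C_B at t_opt = ln(k₂/k₁)/(k₂−k₁) gives C_{B,max}/C_{A0} = (k₁/k₂)^[k₂/(k₂−k₁)].
= (0.355/1.54)^(1.54/(1.54−0.355)) = (0.2305)^(1.300) = 0.1485.

0.149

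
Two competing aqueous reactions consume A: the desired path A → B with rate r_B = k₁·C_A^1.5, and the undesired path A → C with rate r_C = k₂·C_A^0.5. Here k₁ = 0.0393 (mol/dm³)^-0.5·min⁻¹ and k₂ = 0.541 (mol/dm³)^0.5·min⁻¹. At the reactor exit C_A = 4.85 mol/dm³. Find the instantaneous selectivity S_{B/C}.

S_{B/C} = r_B/r_C = (k₁·C_A^1.5)/(k₂·C_A^0.5) = (k₁/k₂)·C_A.
= (0.0393×4.850^1.5) / (0.541×4.850^0.5) = 0.4198/1.191 = 0.352.
Since the desired path is higher order in A, keeping C_A high (PFR or concentrated feed) favours B.

0.352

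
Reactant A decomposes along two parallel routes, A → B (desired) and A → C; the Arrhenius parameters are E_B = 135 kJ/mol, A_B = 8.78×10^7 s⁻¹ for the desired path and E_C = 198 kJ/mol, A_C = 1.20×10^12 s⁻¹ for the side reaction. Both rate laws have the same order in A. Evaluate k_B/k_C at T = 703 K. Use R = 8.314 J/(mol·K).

Since both paths have the same order in A, the concentration cancels and S_{B/C} = k_B/k_C = (A_B/A_C)·exp[(E_C−E_B)/(RT)].
(E_C−E_B)/(RT) = (198−135)×10³/(8.314×703) = 63000/5845 = 10.78.
k_B/k_C = (8.78×10^7/1.20×10^12)·exp(10.78) = 7.317×10^-5 × 47998 = 3.51.
Since E_B < E_C, lowering the temperature improves selectivity toward B.

3.51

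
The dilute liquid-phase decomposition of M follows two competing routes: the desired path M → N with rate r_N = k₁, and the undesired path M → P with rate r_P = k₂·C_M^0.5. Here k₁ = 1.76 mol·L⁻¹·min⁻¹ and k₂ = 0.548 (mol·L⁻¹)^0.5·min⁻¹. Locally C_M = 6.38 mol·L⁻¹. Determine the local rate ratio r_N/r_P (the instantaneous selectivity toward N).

1.27

S_{N/P} = r_N/r_P = (k₁)/(k₂·C_M^0.5) = (k₁/k₂)·C_M^-0.5.
= (1.76) / (0.548×6.380^0.5) = 1.760/1.384 = 1.27.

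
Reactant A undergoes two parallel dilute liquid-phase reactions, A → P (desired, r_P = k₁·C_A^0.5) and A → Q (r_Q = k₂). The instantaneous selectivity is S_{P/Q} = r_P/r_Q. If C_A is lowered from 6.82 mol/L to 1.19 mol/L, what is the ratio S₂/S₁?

S_{P/Q} = (k₁/k₂)·C_A^0.5, so S₂/S₁ = (C_{A,2}/C_{A,1})^0.5.
= (1.19/6.82)^0.5 = (0.1745)^0.5 = 0.418.
Selectivity toward P falls as C_A falls — high-concentration operation is favoured.

0.418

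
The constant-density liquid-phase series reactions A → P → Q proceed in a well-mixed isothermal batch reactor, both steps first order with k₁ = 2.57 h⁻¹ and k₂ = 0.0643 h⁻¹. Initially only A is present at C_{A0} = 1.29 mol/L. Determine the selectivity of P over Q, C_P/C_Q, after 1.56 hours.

12.5

The intermediate concentration in a first-order A→B→C sequence is C_P = k₁C_{A0}(e^(−k₁t) − e^(−k₂t))/(k₂−k₁).
e^(−k₁t) = e^(−2.57×1.56) = e^(−4.009) = 0.01815; e^(−k₂t) = e^(−0.1003) = 0.9046.
C_P = 2.57×1.29/(0.0643−2.57) × (0.01815−0.9046) = (-1.323)×(-0.8864) = 1.173 mol/L.
C_A = C_{A0}e^(−k₁t) = 0.02341 mol/L, so C_Q = C_{A0}−C_A−C_P = 0.09378 mol/L; C_P/C_Q = 12.5.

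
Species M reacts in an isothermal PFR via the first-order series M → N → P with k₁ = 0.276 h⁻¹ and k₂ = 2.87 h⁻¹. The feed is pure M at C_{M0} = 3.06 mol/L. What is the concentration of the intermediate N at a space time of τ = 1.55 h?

Solving the coupled first-order balances gives C_N(τ) = [k₁/(k₂−k₁)]·C_{M0}·(e^(−k₁τ) − e^(−k₂τ)).
e^(−k₁τ) = e^(−0.276×1.55) = e^(−0.4278) = 0.6519; e^(−k₂τ) = e^(−4.449) = 0.01170.
C_N = 0.276×3.06/(2.87−0.276) × (0.6519−0.01170) = 0.3256×0.6402 = 0.2085 mol/L.

0.208 mol/L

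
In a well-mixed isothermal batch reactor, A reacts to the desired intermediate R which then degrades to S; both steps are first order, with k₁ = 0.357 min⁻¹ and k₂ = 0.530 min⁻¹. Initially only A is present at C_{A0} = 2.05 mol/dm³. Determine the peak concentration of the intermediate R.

0.611 mol/dm³

For a first-order series the maximum intermediate yield is C_{R,max}/C_{A0} = (k₁/k₂)^[k₂/(k₂−k₁)].
= (0.357/0.530)^(0.530/(0.530−0.357)) = (0.6736)^(3.064) = 0.2980.
C_{R,max} = 0.2980×2.05 = 0.611 mol/dm³.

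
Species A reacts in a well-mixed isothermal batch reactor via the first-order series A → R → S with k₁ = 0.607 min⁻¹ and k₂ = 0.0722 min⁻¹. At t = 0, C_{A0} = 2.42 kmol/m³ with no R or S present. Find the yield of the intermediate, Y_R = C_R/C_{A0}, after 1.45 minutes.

Solving the coupled first-order balances gives C_R(t) = [k₁/(k₂−k₁)]·C_{A0}·(e^(−k₁t) − e^(−k₂t)).
e^(−k₁t) = e^(−0.607×1.45) = e^(−0.8801) = 0.4147; e^(−k₂t) = e^(−0.1047) = 0.9006.
C_R = 0.607×2.42/(0.0722−0.607) × (0.4147−0.9006) = (-2.747)×(-0.4859) = 1.335 kmol/m³.
Y_R = C_R/C_{A0} = 1.335/2.42 = 0.551.

0.551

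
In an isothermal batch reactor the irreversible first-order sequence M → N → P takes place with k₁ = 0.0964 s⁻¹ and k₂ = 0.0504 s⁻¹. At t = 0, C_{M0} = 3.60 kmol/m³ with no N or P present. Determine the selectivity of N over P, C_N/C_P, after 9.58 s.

The intermediate concentration in a first-order A→B→C sequence is C_N = k₁C_{M0}(e^(−k₁t) − e^(−k₂t))/(k₂−k₁).
e^(−k₁t) = e^(−0.0964×9.58) = e^(−0.9235) = 0.3971; e^(−k₂t) = e^(−0.4828) = 0.6170.
C_N = 0.0964×3.60/(0.0504−0.0964) × (0.3971−0.6170) = (-7.544)×(-0.2199) = 1.659 kmol/m³.
C_M = C_{M0}e^(−k₁t) = 1.430 kmol/m³, so C_P = C_{M0}−C_M−C_N = 0.5113 kmol/m³; C_N/C_P = 3.25.

3.25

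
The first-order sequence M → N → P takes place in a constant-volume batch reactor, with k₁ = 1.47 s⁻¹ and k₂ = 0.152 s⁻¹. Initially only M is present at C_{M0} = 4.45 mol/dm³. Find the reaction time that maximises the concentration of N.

1.72 s

The intermediate peaks when r₁ = r₂, i.e. k₁e^(−k₁t) = k₂e^(−k₂t), giving t_opt = ln(k₂/k₁)/(k₂−k₁).
= ln(0.152/1.47)/(0.152−1.47) = ln(0.1034)/-1.318 = -2.269/-1.318 = 1.72 s.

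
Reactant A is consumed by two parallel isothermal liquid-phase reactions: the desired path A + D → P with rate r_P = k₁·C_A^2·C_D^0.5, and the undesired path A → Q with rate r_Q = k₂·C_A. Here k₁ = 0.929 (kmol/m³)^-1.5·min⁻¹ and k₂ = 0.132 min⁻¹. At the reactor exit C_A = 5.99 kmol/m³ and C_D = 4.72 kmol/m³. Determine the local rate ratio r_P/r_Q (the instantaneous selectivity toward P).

91.6

S_{P/Q} = r_P/r_Q = (k₁·C_A^2·C_D^0.5)/(k₂·C_A) = (k₁/k₂)·C_A·C_D^0.5.
= (0.929×5.990^2×4.720^0.5) / (0.132×5.990) = 72.42/0.7907 = 91.6.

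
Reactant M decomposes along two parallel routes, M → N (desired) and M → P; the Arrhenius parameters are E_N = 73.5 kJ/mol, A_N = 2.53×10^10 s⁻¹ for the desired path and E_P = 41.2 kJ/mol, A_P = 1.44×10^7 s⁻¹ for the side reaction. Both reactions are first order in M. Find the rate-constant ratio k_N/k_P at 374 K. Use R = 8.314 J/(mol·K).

0.0541

Since both paths have the same order in M, the concentration cancels and S_{N/P} = k_N/k_P = (A_N/A_P)·exp[(E_P−E_N)/(RT)].
(E_P−E_N)/(RT) = (41.2−73.5)×10³/(8.314×374) = -32300/3109 = -10.39.
k_N/k_P = (2.53×10^10/1.44×10^7)·exp(-10.39) = 1757 × 3.081×10^-5 = 0.0541.
Since E_N > E_P, raising the temperature improves selectivity toward N.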